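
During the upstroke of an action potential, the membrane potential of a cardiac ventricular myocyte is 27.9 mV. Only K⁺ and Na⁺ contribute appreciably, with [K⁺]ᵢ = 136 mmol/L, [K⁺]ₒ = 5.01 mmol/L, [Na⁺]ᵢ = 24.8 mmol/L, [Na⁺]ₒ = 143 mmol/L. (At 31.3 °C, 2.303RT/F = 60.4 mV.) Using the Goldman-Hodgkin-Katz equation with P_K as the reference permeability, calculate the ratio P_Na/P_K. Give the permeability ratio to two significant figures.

Let α = P_Na/P_K. GHK: Vm = 60.4·log₁₀[(Kₒ + α·Naₒ)/(Kᵢ + α·Naᵢ)].
10^(Vm/60.4) = 10^(27.9/60.4) = 2.8968
So 2.8968·(Kᵢ + α·Naᵢ) = Kₒ + α·Naₒ → α = (2.8968·136.0 − 5.01) / (143.0 − 2.8968·24.8)
α = (394 − 5.01) / (143.0 − 71.84) = 389/71.16 = 5.466

5.5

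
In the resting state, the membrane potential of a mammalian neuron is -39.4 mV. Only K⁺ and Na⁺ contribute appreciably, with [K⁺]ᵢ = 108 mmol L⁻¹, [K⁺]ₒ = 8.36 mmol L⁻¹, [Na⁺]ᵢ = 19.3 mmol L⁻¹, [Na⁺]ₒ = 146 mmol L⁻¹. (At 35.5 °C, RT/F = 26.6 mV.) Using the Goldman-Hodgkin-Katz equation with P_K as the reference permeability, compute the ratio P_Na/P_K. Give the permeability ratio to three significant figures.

0.114

Let α = P_Na/P_K. GHK: Vm = 26.6·ln[(Kₒ + α·Naₒ)/(Kᵢ + α·Naᵢ)].
e^(Vm/26.6) = e^(-39.4/26.6) = 0.22736
So 0.22736·(Kᵢ + α·Naᵢ) = Kₒ + α·Naₒ → α = (0.22736·108.0 − 8.36) / (146.0 − 0.22736·19.3)
α = (24.56 − 8.36) / (146.0 − 4.388) = 16.2/141.6 = 0.1144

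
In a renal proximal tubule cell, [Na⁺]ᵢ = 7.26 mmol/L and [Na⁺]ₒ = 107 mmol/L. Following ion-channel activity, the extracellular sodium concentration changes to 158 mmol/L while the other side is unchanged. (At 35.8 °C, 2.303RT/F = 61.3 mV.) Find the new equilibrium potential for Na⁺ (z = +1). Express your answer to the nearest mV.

After the shift: [Na⁺]_out = 158, [Na⁺]_in = 7.26 mmol/L.
E_new = (61.3/1)·log₁₀(158/7.26) = 61.30 · (1.3377) = 82.00 mV

82 mV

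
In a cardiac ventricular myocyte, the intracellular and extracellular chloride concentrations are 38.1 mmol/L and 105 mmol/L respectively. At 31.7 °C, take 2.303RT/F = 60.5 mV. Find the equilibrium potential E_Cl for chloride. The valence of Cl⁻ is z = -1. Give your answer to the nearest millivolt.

E = (60.5/z) · log₁₀([Cl⁻]_out/[Cl⁻]_in) with z = -1.
For an anion, dividing by z = -1 reverses the sign.
= (60.5/-1) · log₁₀(105/38.1) = -60.50 · log₁₀(2.756)
= -60.50 · (0.4403) = -26.64 mV

-27 mV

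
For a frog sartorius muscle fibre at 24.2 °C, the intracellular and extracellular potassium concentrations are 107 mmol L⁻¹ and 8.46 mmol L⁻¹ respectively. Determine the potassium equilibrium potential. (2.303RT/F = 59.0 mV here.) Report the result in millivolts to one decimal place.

-65.0 mV

E = (59.0/z) · log₁₀([K⁺]_out/[K⁺]_in) with z = +1.
= (59.0/1) · log₁₀(8.46/107) = 59.00 · log₁₀(0.07907)
= 59.00 · (-1.1020) = -65.02 mV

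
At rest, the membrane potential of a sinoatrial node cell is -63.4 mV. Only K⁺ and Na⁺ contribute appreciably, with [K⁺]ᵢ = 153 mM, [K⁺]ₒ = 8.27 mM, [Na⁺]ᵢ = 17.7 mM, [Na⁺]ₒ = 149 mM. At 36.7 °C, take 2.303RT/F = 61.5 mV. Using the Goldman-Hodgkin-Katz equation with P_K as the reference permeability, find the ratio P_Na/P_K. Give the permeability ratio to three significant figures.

0.0406

Let α = P_Na/P_K. GHK: Vm = 61.5·log₁₀[(Kₒ + α·Naₒ)/(Kᵢ + α·Naᵢ)].
10^(Vm/61.5) = 10^(-63.4/61.5) = 0.093133
So 0.093133·(Kᵢ + α·Naᵢ) = Kₒ + α·Naₒ → α = (0.093133·153.0 − 8.27) / (149.0 − 0.093133·17.7)
α = (14.25 − 8.27) / (149.0 − 1.648) = 5.979/147.4 = 0.04058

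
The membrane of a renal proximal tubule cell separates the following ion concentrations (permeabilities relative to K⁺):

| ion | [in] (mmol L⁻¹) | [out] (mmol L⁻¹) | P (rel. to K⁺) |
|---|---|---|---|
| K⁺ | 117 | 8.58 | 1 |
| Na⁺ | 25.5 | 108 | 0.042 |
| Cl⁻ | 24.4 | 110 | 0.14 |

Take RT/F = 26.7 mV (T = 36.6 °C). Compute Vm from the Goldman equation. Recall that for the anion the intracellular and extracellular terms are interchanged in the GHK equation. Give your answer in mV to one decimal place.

Vm = 26.7 · ln[(Σ P·[cation]ₒ + Σ P·[anion]ᵢ) / (Σ P·[cation]ᵢ + Σ P·[anion]ₒ)]
Numerator = 1×8.58 + 0.042×108 + 0.14×24.4 = 16.53
Denominator = 1×117 + 0.042×25.5 + 0.14×110 = 133.5
Vm = 26.7 · ln(0.12386) = 26.7 × (-2.0886) = -55.77 mV

-55.8 mV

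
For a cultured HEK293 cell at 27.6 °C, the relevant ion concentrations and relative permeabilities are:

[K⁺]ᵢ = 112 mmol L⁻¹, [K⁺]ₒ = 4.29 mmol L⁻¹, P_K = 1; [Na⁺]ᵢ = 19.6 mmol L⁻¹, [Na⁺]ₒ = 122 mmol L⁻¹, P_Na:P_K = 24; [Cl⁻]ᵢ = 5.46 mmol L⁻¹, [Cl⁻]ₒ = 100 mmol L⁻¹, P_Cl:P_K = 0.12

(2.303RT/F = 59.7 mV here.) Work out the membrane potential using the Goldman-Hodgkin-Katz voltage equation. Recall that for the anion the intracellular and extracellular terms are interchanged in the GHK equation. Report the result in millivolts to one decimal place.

Vm = 59.7 · log₁₀[(Σ P·[cation]ₒ + Σ P·[anion]ᵢ) / (Σ P·[cation]ᵢ + Σ P·[anion]ₒ)]
Numerator = 1×4.29 + 24×122 + 0.12×5.46 = 2933
Denominator = 1×112 + 24×19.6 + 0.12×100 = 594.4
Vm = 59.7 · log₁₀(4.9343) = 59.7 × (0.6932) = 41.39 mV

41.4 mV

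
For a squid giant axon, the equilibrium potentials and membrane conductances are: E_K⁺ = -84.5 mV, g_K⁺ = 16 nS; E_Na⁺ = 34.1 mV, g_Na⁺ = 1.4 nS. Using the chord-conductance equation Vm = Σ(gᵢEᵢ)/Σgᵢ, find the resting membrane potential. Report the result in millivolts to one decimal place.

-75.0 mV

Σ gᵢEᵢ = 16·(-84.5) + 1.4·(34.1) = -1304.26
Σ gᵢ = 16 + 1.4 = 17.4
Vm = -1304.26 / 17.4 = -74.96 mV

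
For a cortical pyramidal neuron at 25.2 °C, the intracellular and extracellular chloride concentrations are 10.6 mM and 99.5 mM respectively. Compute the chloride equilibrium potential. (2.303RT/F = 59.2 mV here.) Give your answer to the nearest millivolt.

E = (59.2/z) · log₁₀([Cl⁻]_out/[Cl⁻]_in) with z = -1.
For an anion, dividing by z = -1 reverses the sign.
= (59.2/-1) · log₁₀(99.5/10.6) = -59.20 · log₁₀(9.387)
= -59.20 · (0.9725) = -57.57 mV

-58 mV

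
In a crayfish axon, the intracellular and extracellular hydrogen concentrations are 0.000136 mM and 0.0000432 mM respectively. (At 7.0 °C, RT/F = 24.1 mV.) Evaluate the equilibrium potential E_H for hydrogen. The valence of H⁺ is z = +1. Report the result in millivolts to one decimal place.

E = (24.1/z) · ln([H⁺]_out/[H⁺]_in) with z = +1.
= (24.1/1) · ln(0.0000432/0.000136) = 24.10 · ln(0.3176)
= 24.10 · (-1.1468) = -27.64 mV

-27.6 mV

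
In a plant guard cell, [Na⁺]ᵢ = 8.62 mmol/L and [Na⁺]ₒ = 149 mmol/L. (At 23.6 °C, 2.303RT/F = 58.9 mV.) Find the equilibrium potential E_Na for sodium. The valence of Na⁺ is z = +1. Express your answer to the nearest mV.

73 mV

E = (58.9/z) · log₁₀([Na⁺]_out/[Na⁺]_in) with z = +1.
= (58.9/1) · log₁₀(149/8.62) = 58.90 · log₁₀(17.29)
= 58.90 · (1.2377) = 72.90 mV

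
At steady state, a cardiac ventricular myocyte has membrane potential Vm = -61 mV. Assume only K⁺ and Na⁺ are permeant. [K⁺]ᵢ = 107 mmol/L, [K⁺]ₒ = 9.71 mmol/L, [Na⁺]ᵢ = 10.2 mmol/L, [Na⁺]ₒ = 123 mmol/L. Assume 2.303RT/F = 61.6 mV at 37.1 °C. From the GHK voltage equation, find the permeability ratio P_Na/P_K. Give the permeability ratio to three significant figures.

Let α = P_Na/P_K. GHK: Vm = 61.6·log₁₀[(Kₒ + α·Naₒ)/(Kᵢ + α·Naᵢ)].
10^(Vm/61.6) = 10^(-61.0/61.6) = 0.10227
So 0.10227·(Kᵢ + α·Naᵢ) = Kₒ + α·Naₒ → α = (0.10227·107.0 − 9.71) / (123.0 − 0.10227·10.2)
α = (10.94 − 9.71) / (123.0 − 1.043) = 1.233/122 = 0.01011

0.0101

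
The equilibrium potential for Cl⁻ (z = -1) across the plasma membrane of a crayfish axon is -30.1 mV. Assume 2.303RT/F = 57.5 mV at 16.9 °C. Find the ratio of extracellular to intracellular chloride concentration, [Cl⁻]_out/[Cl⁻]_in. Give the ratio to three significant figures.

log₁₀([out]/[in]) = E·z/(57.5) = -30.1 × -1 / 57.5 = 0.5235
[out]/[in] = 10^(0.5235) = 3.338

3.34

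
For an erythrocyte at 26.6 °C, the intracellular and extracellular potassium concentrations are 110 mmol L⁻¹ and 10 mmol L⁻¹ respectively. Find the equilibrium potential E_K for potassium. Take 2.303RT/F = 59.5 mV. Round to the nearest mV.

-62 mV

E = (59.5/z) · log₁₀([K⁺]_out/[K⁺]_in) with z = +1.
= (59.5/1) · log₁₀(10/110) = 59.50 · log₁₀(0.09091)
= 59.50 · (-1.0414) = -61.96 mV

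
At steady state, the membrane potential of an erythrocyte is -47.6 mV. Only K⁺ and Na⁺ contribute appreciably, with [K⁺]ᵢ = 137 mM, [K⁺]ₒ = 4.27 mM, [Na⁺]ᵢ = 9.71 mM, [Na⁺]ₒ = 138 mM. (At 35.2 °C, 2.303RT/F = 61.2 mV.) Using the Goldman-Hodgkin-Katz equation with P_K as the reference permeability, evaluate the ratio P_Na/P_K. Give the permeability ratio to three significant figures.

Let α = P_Na/P_K. GHK: Vm = 61.2·log₁₀[(Kₒ + α·Naₒ)/(Kᵢ + α·Naᵢ)].
10^(Vm/61.2) = 10^(-47.6/61.2) = 0.16681
So 0.16681·(Kᵢ + α·Naᵢ) = Kₒ + α·Naₒ → α = (0.16681·137.0 − 4.27) / (138.0 − 0.16681·9.71)
α = (22.85 − 4.27) / (138.0 − 1.62) = 18.58/136.4 = 0.1363

0.136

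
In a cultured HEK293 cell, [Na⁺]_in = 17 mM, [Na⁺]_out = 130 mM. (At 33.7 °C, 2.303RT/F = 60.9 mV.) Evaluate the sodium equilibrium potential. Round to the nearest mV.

54 mV

E = (60.9/z) · log₁₀([Na⁺]_out/[Na⁺]_in) with z = +1.
= (60.9/1) · log₁₀(130/17) = 60.90 · log₁₀(7.647)
= 60.90 · (0.8835) = 53.80 mV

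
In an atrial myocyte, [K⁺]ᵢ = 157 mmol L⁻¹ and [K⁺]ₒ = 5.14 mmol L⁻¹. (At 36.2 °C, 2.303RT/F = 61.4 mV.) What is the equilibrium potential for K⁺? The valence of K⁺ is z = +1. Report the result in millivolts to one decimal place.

-91.2 mV

E = (61.4/z) · log₁₀([K⁺]_out/[K⁺]_in) with z = +1.
= (61.4/1) · log₁₀(5.14/157) = 61.40 · log₁₀(0.03274)
= 61.40 · (-1.4849) = -91.18 mV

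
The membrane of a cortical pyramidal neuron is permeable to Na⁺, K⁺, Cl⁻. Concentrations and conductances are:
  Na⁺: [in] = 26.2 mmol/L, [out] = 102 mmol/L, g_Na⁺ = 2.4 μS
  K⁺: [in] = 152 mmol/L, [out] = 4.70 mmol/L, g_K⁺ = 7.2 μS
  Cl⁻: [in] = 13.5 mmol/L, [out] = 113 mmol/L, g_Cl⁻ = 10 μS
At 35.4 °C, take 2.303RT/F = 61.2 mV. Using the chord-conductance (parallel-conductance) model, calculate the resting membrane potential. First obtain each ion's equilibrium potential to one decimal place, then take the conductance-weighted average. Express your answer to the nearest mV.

E_Na⁺ = (61.2/1)·log₁₀(102/26.2) = 36.1 mV
E_K⁺ = (61.2/1)·log₁₀(4.70/152) = -92.4 mV
E_Cl⁻ = (61.2/-1)·log₁₀(113/13.5) = -56.5 mV
Vm = (Σ gᵢEᵢ)/(Σ gᵢ) = (2.4·36.1 + 7.2·-92.4 + 10·-56.5) / (2.4 + 7.2 + 10)
= -1143.64 / 19.6 = -58.35 mV

-58 mV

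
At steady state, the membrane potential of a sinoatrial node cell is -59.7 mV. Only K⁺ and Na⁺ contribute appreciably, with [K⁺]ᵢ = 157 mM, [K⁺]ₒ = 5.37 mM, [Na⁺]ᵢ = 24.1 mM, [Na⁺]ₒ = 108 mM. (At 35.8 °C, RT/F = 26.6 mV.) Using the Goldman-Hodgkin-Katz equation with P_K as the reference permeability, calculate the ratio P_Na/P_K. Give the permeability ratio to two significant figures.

0.11

Let α = P_Na/P_K. GHK: Vm = 26.6·ln[(Kₒ + α·Naₒ)/(Kᵢ + α·Naᵢ)].
e^(Vm/26.6) = e^(-59.7/26.6) = 0.106
So 0.106·(Kᵢ + α·Naᵢ) = Kₒ + α·Naₒ → α = (0.106·157.0 − 5.37) / (108.0 − 0.106·24.1)
α = (16.64 − 5.37) / (108.0 − 2.554) = 11.27/105.4 = 0.1069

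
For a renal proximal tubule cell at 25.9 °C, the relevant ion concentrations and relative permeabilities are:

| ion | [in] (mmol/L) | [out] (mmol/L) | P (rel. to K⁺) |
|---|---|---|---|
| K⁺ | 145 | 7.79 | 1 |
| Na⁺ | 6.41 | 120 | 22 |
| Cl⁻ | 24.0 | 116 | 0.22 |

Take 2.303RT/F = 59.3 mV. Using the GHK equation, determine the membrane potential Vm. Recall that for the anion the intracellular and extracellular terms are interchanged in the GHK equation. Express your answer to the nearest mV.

55 mV

Vm = 59.3 · log₁₀[(Σ P·[cation]ₒ + Σ P·[anion]ᵢ) / (Σ P·[cation]ᵢ + Σ P·[anion]ₒ)]
Numerator = 1×7.79 + 22×120 + 0.22×24.0 = 2653
Denominator = 1×145 + 22×6.41 + 0.22×116 = 311.5
Vm = 59.3 · log₁₀(8.516) = 59.3 × (0.9302) = 55.16 mV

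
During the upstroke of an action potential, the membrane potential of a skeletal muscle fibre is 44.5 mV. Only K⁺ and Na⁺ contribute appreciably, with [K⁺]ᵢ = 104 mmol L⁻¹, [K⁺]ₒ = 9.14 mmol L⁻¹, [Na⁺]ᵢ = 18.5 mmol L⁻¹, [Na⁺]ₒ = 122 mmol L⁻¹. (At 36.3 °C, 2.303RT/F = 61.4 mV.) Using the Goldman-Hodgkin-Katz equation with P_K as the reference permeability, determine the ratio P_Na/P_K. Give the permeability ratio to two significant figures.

23

Let α = P_Na/P_K. GHK: Vm = 61.4·log₁₀[(Kₒ + α·Naₒ)/(Kᵢ + α·Naᵢ)].
10^(Vm/61.4) = 10^(44.5/61.4) = 5.3059
So 5.3059·(Kᵢ + α·Naᵢ) = Kₒ + α·Naₒ → α = (5.3059·104.0 − 9.14) / (122.0 − 5.3059·18.5)
α = (551.8 − 9.14) / (122.0 − 98.16) = 542.7/23.84 = 22.76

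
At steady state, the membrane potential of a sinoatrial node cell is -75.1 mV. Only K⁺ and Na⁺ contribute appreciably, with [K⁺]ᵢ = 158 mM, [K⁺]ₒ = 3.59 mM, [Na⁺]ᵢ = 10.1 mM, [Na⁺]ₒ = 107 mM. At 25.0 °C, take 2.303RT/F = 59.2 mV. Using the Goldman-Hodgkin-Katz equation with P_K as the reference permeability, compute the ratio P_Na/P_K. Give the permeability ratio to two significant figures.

0.046

Let α = P_Na/P_K. GHK: Vm = 59.2·log₁₀[(Kₒ + α·Naₒ)/(Kᵢ + α·Naᵢ)].
10^(Vm/59.2) = 10^(-75.1/59.2) = 0.053879
So 0.053879·(Kᵢ + α·Naᵢ) = Kₒ + α·Naₒ → α = (0.053879·158.0 − 3.59) / (107.0 − 0.053879·10.1)
α = (8.513 − 3.59) / (107.0 − 0.5442) = 4.923/106.5 = 0.04624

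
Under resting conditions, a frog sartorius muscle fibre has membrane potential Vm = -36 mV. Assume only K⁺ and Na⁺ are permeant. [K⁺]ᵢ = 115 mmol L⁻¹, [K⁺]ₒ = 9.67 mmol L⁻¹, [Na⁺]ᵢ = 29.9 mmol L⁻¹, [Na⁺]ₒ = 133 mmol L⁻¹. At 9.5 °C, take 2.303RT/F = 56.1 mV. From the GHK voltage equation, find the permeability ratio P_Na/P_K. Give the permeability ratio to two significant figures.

Let α = P_Na/P_K. GHK: Vm = 56.1·log₁₀[(Kₒ + α·Naₒ)/(Kᵢ + α·Naᵢ)].
10^(Vm/56.1) = 10^(-36.0/56.1) = 0.22819
So 0.22819·(Kᵢ + α·Naᵢ) = Kₒ + α·Naₒ → α = (0.22819·115.0 − 9.67) / (133.0 − 0.22819·29.9)
α = (26.24 − 9.67) / (133.0 − 6.823) = 16.57/126.2 = 0.1313

0.13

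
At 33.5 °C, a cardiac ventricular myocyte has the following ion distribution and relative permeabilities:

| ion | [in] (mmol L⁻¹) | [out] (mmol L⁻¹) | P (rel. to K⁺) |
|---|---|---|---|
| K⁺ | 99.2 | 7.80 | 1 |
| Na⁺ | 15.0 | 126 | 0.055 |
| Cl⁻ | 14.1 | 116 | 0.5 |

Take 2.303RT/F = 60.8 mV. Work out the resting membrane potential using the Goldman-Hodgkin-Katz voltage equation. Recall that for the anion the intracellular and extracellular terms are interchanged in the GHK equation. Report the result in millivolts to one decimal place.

-52.3 mV

Vm = 60.8 · log₁₀[(Σ P·[cation]ₒ + Σ P·[anion]ᵢ) / (Σ P·[cation]ᵢ + Σ P·[anion]ₒ)]
Numerator = 1×7.80 + 0.055×126 + 0.5×14.1 = 21.78
Denominator = 1×99.2 + 0.055×15.0 + 0.5×116 = 158
Vm = 60.8 · log₁₀(0.13783) = 60.8 × (-0.8607) = -52.33 mV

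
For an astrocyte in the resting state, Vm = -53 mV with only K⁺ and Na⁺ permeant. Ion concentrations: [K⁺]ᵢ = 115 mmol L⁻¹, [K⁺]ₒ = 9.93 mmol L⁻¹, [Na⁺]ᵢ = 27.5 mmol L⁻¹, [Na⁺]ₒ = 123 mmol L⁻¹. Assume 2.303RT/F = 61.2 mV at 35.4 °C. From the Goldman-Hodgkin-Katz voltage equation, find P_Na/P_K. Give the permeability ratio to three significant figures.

0.0480

Let α = P_Na/P_K. GHK: Vm = 61.2·log₁₀[(Kₒ + α·Naₒ)/(Kᵢ + α·Naᵢ)].
10^(Vm/61.2) = 10^(-53.0/61.2) = 0.13614
So 0.13614·(Kᵢ + α·Naᵢ) = Kₒ + α·Naₒ → α = (0.13614·115.0 − 9.93) / (123.0 − 0.13614·27.5)
α = (15.66 − 9.93) / (123.0 − 3.744) = 5.726/119.3 = 0.04802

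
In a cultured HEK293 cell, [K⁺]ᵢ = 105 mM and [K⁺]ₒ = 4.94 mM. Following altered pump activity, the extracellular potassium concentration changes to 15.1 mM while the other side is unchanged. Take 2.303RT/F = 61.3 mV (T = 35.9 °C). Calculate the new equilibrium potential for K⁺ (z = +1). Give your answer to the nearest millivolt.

After the shift: [K⁺]_out = 15.1, [K⁺]_in = 105 mM.
E_new = (61.3/1)·log₁₀(15.1/105) = 61.30 · (-0.8422) = -51.63 mV

-52 mV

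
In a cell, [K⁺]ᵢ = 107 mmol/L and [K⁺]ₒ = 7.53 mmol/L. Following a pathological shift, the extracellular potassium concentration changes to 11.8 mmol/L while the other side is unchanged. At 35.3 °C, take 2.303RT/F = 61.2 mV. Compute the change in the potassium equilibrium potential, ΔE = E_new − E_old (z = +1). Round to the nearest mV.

E_old = (61.2/1)·log₁₀(7.53/107) = -70.54 mV
E_new = (61.2/1)·log₁₀(11.8/107) = -58.60 mV
ΔE = -58.60 − (-70.54) = 11.94 mV

12 mV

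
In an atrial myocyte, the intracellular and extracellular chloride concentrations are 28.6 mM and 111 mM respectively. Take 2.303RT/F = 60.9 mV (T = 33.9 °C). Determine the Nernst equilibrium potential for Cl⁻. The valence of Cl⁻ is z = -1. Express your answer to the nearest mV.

-36 mV

E = (60.9/z) · log₁₀([Cl⁻]_out/[Cl⁻]_in) with z = -1.
For an anion, dividing by z = -1 reverses the sign.
= (60.9/-1) · log₁₀(111/28.6) = -60.90 · log₁₀(3.881)
= -60.90 · (0.5890) = -35.87 mV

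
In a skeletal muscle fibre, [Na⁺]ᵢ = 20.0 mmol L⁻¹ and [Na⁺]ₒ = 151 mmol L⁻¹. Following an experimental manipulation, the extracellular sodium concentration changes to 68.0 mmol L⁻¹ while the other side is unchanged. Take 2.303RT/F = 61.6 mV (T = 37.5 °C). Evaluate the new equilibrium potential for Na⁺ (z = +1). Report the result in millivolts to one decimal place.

32.7 mV

After the shift: [Na⁺]_out = 68.0, [Na⁺]_in = 20.0 mmol L⁻¹.
E_new = (61.6/1)·log₁₀(68.0/20.0) = 61.60 · (0.5315) = 32.74 mV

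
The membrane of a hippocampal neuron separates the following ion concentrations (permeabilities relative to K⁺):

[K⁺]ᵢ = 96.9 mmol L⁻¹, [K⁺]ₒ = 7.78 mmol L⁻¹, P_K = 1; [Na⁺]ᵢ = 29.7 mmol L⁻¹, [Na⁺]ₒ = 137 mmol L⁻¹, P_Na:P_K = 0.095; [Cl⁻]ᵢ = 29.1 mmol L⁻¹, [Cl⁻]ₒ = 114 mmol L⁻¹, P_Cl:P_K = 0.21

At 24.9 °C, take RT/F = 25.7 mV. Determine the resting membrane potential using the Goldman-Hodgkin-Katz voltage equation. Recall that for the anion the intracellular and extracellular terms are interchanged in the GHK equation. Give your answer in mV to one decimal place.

-39.2 mV

Vm = 25.7 · ln[(Σ P·[cation]ₒ + Σ P·[anion]ᵢ) / (Σ P·[cation]ᵢ + Σ P·[anion]ₒ)]
Numerator = 1×7.78 + 0.095×137 + 0.21×29.1 = 26.91
Denominator = 1×96.9 + 0.095×29.7 + 0.21×114 = 123.7
Vm = 25.7 · ln(0.21758) = 25.7 × (-1.5252) = -39.20 mV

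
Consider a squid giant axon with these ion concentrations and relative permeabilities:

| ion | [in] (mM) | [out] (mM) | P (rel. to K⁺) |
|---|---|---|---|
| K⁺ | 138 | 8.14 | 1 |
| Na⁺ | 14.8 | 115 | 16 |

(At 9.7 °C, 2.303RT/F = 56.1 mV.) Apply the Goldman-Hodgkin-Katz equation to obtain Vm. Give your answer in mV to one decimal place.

38.9 mV

Vm = 56.1 · log₁₀[(Σ P·[cation]ₒ + Σ P·[anion]ᵢ) / (Σ P·[cation]ᵢ + Σ P·[anion]ₒ)]
Numerator = 1×8.14 + 16×115 = 1848
Denominator = 1×138 + 16×14.8 = 374.8
Vm = 56.1 · log₁₀(4.931) = 56.1 × (0.6929) = 38.87 mV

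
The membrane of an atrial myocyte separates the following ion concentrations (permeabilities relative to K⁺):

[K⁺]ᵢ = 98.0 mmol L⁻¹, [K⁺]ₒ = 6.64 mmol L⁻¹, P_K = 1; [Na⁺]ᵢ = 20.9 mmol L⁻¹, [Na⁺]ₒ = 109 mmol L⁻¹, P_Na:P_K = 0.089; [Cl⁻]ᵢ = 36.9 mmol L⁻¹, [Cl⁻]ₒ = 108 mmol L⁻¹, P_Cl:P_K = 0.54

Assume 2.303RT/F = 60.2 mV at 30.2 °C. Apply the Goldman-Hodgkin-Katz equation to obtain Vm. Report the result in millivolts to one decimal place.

Vm = 60.2 · log₁₀[(Σ P·[cation]ₒ + Σ P·[anion]ᵢ) / (Σ P·[cation]ᵢ + Σ P·[anion]ₒ)]
Numerator = 1×6.64 + 0.089×109 + 0.54×36.9 = 36.27
Denominator = 1×98.0 + 0.089×20.9 + 0.54×108 = 158.2
Vm = 60.2 · log₁₀(0.22928) = 60.2 × (-0.6396) = -38.51 mV

-38.5 mV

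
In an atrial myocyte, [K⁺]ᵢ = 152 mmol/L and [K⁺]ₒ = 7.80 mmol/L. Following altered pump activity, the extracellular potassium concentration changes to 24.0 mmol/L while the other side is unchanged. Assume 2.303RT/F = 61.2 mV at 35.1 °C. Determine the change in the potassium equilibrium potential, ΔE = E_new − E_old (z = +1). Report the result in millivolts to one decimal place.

E_old = (61.2/1)·log₁₀(7.80/152) = -78.93 mV
E_new = (61.2/1)·log₁₀(24.0/152) = -49.06 mV
ΔE = -49.06 − (-78.93) = 29.87 mV

29.9 mV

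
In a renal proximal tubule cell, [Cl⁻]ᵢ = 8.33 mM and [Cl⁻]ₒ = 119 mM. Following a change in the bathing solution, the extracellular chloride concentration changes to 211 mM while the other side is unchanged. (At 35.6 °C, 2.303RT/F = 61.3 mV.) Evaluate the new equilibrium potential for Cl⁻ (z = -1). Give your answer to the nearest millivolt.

-86 mV

After the shift: [Cl⁻]_out = 211, [Cl⁻]_in = 8.33 mM.
E_new = (61.3/-1)·log₁₀(211/8.33) = -61.30 · (1.4036) = -86.04 mV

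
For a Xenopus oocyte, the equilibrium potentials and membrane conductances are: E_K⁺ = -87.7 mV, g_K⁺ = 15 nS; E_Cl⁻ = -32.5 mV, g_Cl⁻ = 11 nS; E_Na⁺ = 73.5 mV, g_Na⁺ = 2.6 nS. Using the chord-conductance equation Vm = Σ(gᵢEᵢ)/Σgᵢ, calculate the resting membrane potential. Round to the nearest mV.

-52 mV

Σ gᵢEᵢ = 15·(-87.7) + 11·(-32.5) + 2.6·(73.5) = -1481.90
Σ gᵢ = 15 + 11 + 2.6 = 28.6
Vm = -1481.90 / 28.6 = -51.81 mV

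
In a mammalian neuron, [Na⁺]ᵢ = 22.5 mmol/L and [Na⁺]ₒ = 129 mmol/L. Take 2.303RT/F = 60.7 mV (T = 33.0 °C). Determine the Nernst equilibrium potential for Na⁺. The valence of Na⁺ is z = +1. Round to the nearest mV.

46 mV

E = (60.7/z) · log₁₀([Na⁺]_out/[Na⁺]_in) with z = +1.
= (60.7/1) · log₁₀(129/22.5) = 60.70 · log₁₀(5.733)
= 60.70 · (0.7584) = 46.04 mV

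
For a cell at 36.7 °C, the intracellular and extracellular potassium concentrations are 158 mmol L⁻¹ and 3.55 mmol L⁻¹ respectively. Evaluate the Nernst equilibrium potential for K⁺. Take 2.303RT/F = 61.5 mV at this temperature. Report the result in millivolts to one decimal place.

E = (61.5/z) · log₁₀([K⁺]_out/[K⁺]_in) with z = +1.
= (61.5/1) · log₁₀(3.55/158) = 61.50 · log₁₀(0.02247)
= 61.50 · (-1.6484) = -101.38 mV

-101.4 mV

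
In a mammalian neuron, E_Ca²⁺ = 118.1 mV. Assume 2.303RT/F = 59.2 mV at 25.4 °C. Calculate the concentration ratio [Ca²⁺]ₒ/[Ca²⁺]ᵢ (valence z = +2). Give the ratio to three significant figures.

log₁₀([out]/[in]) = E·z/(59.2) = 118.1 × 2 / 59.2 = 3.9899
[out]/[in] = 10^(3.9899) = 9769

9770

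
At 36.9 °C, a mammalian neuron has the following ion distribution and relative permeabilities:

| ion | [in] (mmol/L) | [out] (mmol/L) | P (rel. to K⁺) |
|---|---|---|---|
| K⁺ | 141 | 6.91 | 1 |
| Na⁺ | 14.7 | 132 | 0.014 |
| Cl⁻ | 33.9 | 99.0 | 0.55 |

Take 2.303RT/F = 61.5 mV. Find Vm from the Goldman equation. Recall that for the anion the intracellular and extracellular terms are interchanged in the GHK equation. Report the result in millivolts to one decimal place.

-52.5 mV

Vm = 61.5 · log₁₀[(Σ P·[cation]ₒ + Σ P·[anion]ᵢ) / (Σ P·[cation]ᵢ + Σ P·[anion]ₒ)]
Numerator = 1×6.91 + 0.014×132 + 0.55×33.9 = 27.4
Denominator = 1×141 + 0.014×14.7 + 0.55×99.0 = 195.7
Vm = 61.5 · log₁₀(0.14006) = 61.5 × (-0.8537) = -52.50 mV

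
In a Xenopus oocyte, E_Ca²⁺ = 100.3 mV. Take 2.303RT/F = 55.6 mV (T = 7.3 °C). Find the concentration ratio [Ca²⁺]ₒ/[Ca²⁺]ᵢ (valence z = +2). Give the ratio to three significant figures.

4050

log₁₀([out]/[in]) = E·z/(55.6) = 100.3 × 2 / 55.6 = 3.6079
[out]/[in] = 10^(3.6079) = 4054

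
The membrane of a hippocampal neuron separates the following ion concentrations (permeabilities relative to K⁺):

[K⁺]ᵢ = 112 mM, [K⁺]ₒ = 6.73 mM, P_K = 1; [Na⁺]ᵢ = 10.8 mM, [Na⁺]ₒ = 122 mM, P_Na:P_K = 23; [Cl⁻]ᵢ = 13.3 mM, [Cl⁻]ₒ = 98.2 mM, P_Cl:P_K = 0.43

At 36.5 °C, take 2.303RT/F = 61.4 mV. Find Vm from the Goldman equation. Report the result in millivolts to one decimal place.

51.9 mV

Vm = 61.4 · log₁₀[(Σ P·[cation]ₒ + Σ P·[anion]ᵢ) / (Σ P·[cation]ᵢ + Σ P·[anion]ₒ)]
Numerator = 1×6.73 + 23×122 + 0.43×13.3 = 2818
Denominator = 1×112 + 23×10.8 + 0.43×98.2 = 402.6
Vm = 61.4 · log₁₀(7.0002) = 61.4 × (0.8451) = 51.89 mV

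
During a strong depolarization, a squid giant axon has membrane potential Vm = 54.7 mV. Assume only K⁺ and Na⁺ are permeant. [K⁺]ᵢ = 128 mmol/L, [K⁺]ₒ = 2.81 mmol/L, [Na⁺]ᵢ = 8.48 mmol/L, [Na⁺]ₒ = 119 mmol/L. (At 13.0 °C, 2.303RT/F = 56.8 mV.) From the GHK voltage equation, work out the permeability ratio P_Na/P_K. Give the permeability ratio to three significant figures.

28.5

Let α = P_Na/P_K. GHK: Vm = 56.8·log₁₀[(Kₒ + α·Naₒ)/(Kᵢ + α·Naᵢ)].
10^(Vm/56.8) = 10^(54.7/56.8) = 9.1839
So 9.1839·(Kᵢ + α·Naᵢ) = Kₒ + α·Naₒ → α = (9.1839·128.0 − 2.81) / (119.0 − 9.1839·8.48)
α = (1176 − 2.81) / (119.0 − 77.88) = 1173/41.12 = 28.52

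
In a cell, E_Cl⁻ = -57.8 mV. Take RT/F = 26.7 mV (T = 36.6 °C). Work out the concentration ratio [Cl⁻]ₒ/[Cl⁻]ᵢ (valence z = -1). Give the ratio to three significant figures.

8.71

ln([out]/[in]) = E·z/(26.7) = -57.8 × -1 / 26.7 = 2.1648
[out]/[in] = e^(2.1648) = 8.713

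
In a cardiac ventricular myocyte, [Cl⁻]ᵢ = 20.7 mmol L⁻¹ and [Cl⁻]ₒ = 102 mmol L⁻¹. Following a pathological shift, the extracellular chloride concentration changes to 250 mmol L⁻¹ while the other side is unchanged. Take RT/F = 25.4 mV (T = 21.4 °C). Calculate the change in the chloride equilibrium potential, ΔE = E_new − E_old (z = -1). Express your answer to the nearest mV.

E_old = (25.4/-1)·ln(102/20.7) = -40.51 mV
E_new = (25.4/-1)·ln(250/20.7) = -63.28 mV
ΔE = -63.28 − (-40.51) = -22.77 mV

-23 mV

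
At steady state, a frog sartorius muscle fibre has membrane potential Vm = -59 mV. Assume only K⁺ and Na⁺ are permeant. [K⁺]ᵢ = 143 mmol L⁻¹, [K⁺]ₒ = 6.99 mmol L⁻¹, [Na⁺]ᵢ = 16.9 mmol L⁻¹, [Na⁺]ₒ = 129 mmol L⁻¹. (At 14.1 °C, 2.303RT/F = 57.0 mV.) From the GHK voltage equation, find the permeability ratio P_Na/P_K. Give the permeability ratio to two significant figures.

Let α = P_Na/P_K. GHK: Vm = 57.0·log₁₀[(Kₒ + α·Naₒ)/(Kᵢ + α·Naᵢ)].
10^(Vm/57.0) = 10^(-59.0/57.0) = 0.092239
So 0.092239·(Kᵢ + α·Naᵢ) = Kₒ + α·Naₒ → α = (0.092239·143.0 − 6.99) / (129.0 − 0.092239·16.9)
α = (13.19 − 6.99) / (129.0 − 1.559) = 6.2/127.4 = 0.04865

0.049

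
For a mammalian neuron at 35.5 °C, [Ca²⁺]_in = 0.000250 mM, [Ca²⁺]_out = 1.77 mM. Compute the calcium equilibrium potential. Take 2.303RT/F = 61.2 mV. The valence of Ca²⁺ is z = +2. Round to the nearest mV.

E = (61.2/z) · log₁₀([Ca²⁺]_out/[Ca²⁺]_in) with z = +2.
= (61.2/2) · log₁₀(1.77/0.000250) = 30.60 · log₁₀(7080)
= 30.60 · (3.8500) = 117.81 mV

118 mV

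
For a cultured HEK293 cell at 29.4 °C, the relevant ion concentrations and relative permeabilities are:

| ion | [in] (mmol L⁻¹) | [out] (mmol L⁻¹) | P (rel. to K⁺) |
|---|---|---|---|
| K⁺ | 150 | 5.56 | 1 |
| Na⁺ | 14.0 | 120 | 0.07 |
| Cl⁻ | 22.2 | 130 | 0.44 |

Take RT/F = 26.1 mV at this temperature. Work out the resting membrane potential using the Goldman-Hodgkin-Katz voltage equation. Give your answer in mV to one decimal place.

-56.7 mV

Vm = 26.1 · ln[(Σ P·[cation]ₒ + Σ P·[anion]ᵢ) / (Σ P·[cation]ᵢ + Σ P·[anion]ₒ)]
Numerator = 1×5.56 + 0.07×120 + 0.44×22.2 = 23.73
Denominator = 1×150 + 0.07×14.0 + 0.44×130 = 208.2
Vm = 26.1 · ln(0.11398) = 26.1 × (-2.1717) = -56.68 mV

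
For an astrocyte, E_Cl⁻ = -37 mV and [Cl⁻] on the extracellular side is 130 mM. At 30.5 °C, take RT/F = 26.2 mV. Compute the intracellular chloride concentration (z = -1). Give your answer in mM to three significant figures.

31.7 mM

Nernst: E = (26.2/-1) · ln([out]/[in]), so ln([out]/[in]) = -37.0 × -1 / 26.2 = 1.4122.
[out]/[in] = e^(1.4122) = 4.105.
[in] = 130 / 4.105 = 31.67 mM.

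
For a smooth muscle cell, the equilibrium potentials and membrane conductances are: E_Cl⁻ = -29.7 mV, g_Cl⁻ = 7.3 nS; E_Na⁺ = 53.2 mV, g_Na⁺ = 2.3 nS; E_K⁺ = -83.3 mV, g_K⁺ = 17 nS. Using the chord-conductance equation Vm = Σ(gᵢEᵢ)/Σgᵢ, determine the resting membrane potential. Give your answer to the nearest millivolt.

-57 mV

Σ gᵢEᵢ = 7.3·(-29.7) + 2.3·(53.2) + 17·(-83.3) = -1510.55
Σ gᵢ = 7.3 + 2.3 + 17 = 26.6
Vm = -1510.55 / 26.6 = -56.79 mV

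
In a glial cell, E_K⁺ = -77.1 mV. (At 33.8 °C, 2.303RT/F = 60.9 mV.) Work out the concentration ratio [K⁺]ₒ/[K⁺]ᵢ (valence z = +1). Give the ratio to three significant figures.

log₁₀([out]/[in]) = E·z/(60.9) = -77.1 × 1 / 60.9 = -1.2660
[out]/[in] = 10^(-1.2660) = 0.0542

0.0542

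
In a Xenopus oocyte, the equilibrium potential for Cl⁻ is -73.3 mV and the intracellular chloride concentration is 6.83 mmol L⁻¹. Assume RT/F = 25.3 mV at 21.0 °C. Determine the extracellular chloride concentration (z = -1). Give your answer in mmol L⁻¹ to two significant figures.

120 mmol L⁻¹

Nernst: E = (25.3/-1) · ln([out]/[in]), so ln([out]/[in]) = -73.3 × -1 / 25.3 = 2.8972.
[out]/[in] = e^(2.8972) = 18.12.
[out] = 18.12 × 6.83 = 123.8 mmol L⁻¹.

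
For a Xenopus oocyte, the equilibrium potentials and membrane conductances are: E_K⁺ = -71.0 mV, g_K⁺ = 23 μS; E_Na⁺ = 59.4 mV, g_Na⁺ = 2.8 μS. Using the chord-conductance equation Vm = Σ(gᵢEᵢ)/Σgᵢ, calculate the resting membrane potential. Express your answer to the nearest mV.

-57 mV

Σ gᵢEᵢ = 23·(-71.0) + 2.8·(59.4) = -1466.68
Σ gᵢ = 23 + 2.8 = 25.8
Vm = -1466.68 / 25.8 = -56.85 mV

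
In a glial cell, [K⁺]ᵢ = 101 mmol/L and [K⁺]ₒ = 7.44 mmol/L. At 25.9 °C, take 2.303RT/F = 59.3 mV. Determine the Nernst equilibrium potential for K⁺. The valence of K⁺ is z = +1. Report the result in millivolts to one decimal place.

-67.2 mV

E = (59.3/z) · log₁₀([K⁺]_out/[K⁺]_in) with z = +1.
= (59.3/1) · log₁₀(7.44/101) = 59.30 · log₁₀(0.07366)
= 59.30 · (-1.1327) = -67.17 mV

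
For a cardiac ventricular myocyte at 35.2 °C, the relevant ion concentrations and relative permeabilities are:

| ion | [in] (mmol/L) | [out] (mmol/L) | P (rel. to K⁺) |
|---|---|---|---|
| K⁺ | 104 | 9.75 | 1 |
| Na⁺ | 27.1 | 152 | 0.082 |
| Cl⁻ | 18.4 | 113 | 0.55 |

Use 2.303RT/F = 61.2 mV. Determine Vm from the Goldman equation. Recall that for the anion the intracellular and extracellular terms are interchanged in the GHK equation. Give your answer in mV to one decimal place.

Vm = 61.2 · log₁₀[(Σ P·[cation]ₒ + Σ P·[anion]ᵢ) / (Σ P·[cation]ᵢ + Σ P·[anion]ₒ)]
Numerator = 1×9.75 + 0.082×152 + 0.55×18.4 = 32.33
Denominator = 1×104 + 0.082×27.1 + 0.55×113 = 168.4
Vm = 61.2 · log₁₀(0.19204) = 61.2 × (-0.7166) = -43.86 mV

-43.9 mV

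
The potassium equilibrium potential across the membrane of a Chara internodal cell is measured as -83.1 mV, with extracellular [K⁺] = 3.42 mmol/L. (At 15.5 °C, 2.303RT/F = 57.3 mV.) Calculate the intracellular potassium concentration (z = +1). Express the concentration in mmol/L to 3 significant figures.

Nernst: E = (57.3/1) · log₁₀([out]/[in]), so log₁₀([out]/[in]) = -83.1 × 1 / 57.3 = -1.4503.
[out]/[in] = 10^(-1.4503) = 0.03546.
[in] = 3.42 / 0.03546 = 96.45 mmol/L.

96.4 mmol/L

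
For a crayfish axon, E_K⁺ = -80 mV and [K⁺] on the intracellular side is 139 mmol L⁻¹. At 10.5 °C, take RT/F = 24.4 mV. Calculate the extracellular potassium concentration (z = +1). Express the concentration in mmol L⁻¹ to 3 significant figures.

5.24 mmol L⁻¹

Nernst: E = (24.4/1) · ln([out]/[in]), so ln([out]/[in]) = -80.0 × 1 / 24.4 = -3.2787.
[out]/[in] = e^(-3.2787) = 0.03768.
[out] = 0.03768 × 139 = 5.237 mmol L⁻¹.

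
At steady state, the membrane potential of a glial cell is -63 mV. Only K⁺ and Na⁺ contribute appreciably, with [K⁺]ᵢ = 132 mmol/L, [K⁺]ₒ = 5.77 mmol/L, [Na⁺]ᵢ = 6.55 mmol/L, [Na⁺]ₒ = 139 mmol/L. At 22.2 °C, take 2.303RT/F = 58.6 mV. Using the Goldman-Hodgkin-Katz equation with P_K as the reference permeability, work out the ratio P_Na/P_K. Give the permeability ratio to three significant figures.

0.0385

Let α = P_Na/P_K. GHK: Vm = 58.6·log₁₀[(Kₒ + α·Naₒ)/(Kᵢ + α·Naᵢ)].
10^(Vm/58.6) = 10^(-63.0/58.6) = 0.084123
So 0.084123·(Kᵢ + α·Naᵢ) = Kₒ + α·Naₒ → α = (0.084123·132.0 − 5.77) / (139.0 − 0.084123·6.55)
α = (11.1 − 5.77) / (139.0 − 0.551) = 5.334/138.4 = 0.03853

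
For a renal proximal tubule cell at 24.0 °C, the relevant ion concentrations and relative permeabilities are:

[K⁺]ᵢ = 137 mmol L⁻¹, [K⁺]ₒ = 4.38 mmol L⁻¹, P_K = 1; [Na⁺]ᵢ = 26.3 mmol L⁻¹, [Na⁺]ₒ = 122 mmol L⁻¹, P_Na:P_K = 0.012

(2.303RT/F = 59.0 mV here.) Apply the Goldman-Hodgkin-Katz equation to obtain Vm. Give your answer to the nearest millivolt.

-81 mV

Vm = 59.0 · log₁₀[(Σ P·[cation]ₒ + Σ P·[anion]ᵢ) / (Σ P·[cation]ᵢ + Σ P·[anion]ₒ)]
Numerator = 1×4.38 + 0.012×122 = 5.844
Denominator = 1×137 + 0.012×26.3 = 137.3
Vm = 59.0 · log₁₀(0.042559) = 59.0 × (-1.3710) = -80.89 mV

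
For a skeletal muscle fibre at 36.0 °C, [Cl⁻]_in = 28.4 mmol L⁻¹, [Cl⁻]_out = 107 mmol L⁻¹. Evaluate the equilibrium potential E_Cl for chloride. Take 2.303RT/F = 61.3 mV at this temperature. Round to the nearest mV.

E = (61.3/z) · log₁₀([Cl⁻]_out/[Cl⁻]_in) with z = -1.
For an anion, dividing by z = -1 reverses the sign.
= (61.3/-1) · log₁₀(107/28.4) = -61.30 · log₁₀(3.768)
= -61.30 · (0.5761) = -35.31 mV

-35 mV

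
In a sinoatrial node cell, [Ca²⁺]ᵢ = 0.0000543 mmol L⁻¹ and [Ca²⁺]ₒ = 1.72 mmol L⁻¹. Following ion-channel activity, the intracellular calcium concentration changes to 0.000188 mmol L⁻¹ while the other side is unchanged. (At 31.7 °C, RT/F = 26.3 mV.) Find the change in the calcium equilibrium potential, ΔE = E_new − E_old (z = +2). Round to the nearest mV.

E_old = (26.3/2)·ln(1.72/0.0000543) = 136.28 mV
E_new = (26.3/2)·ln(1.72/0.000188) = 119.95 mV
ΔE = 119.95 − (136.28) = -16.33 mV

-16 mV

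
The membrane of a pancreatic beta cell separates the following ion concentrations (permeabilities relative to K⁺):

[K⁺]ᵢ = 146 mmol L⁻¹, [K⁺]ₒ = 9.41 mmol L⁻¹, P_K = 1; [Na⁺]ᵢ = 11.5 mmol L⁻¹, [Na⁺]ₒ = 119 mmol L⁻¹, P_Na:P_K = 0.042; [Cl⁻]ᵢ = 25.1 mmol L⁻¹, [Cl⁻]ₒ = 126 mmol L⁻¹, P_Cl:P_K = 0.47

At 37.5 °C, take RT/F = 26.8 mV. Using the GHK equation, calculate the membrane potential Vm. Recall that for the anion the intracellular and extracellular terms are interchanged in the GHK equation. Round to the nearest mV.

Vm = 26.8 · ln[(Σ P·[cation]ₒ + Σ P·[anion]ᵢ) / (Σ P·[cation]ᵢ + Σ P·[anion]ₒ)]
Numerator = 1×9.41 + 0.042×119 + 0.47×25.1 = 26.21
Denominator = 1×146 + 0.042×11.5 + 0.47×126 = 205.7
Vm = 26.8 · ln(0.12739) = 26.8 × (-2.0605) = -55.22 mV

-55 mV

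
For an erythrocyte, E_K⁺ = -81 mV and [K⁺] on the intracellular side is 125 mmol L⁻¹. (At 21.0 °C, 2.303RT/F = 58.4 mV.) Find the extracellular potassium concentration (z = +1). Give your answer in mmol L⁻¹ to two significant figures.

5.1 mmol L⁻¹

Nernst: E = (58.4/1) · log₁₀([out]/[in]), so log₁₀([out]/[in]) = -81.0 × 1 / 58.4 = -1.3870.
[out]/[in] = 10^(-1.3870) = 0.04102.
[out] = 0.04102 × 125 = 5.128 mmol L⁻¹.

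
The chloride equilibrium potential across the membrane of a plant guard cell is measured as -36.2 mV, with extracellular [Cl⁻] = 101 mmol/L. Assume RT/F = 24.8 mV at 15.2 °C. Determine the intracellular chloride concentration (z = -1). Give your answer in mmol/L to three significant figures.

Nernst: E = (24.8/-1) · ln([out]/[in]), so ln([out]/[in]) = -36.2 × -1 / 24.8 = 1.4597.
[out]/[in] = e^(1.4597) = 4.305.
[in] = 101 / 4.305 = 23.46 mmol/L.

23.5 mmol/L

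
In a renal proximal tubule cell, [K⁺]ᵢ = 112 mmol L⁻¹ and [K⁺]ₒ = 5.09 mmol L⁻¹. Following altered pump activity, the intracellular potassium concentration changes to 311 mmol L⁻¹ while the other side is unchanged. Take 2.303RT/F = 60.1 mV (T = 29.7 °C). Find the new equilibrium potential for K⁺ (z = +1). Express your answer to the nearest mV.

After the shift: [K⁺]_out = 5.09, [K⁺]_in = 311 mmol L⁻¹.
E_new = (60.1/1)·log₁₀(5.09/311) = 60.10 · (-1.7860) = -107.34 mV

-107 mV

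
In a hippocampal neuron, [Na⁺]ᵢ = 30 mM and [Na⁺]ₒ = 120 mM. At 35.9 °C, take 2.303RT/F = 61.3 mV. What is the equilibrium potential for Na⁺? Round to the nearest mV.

E = (61.3/z) · log₁₀([Na⁺]_out/[Na⁺]_in) with z = +1.
= (61.3/1) · log₁₀(120/30) = 61.30 · log₁₀(4)
= 61.30 · (0.6021) = 36.91 mV

37 mV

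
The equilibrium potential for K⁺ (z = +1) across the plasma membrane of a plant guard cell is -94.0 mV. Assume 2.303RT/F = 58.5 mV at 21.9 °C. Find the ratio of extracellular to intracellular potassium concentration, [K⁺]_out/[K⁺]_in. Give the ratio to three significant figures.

0.0247

log₁₀([out]/[in]) = E·z/(58.5) = -94.0 × 1 / 58.5 = -1.6068
[out]/[in] = 10^(-1.6068) = 0.02473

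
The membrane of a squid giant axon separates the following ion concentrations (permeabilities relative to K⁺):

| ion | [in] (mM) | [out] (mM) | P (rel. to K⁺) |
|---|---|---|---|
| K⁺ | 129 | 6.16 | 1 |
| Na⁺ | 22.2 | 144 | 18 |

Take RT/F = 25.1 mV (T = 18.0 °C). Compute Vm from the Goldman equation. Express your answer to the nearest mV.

40 mV

Vm = 25.1 · ln[(Σ P·[cation]ₒ + Σ P·[anion]ᵢ) / (Σ P·[cation]ᵢ + Σ P·[anion]ₒ)]
Numerator = 1×6.16 + 18×144 = 2598
Denominator = 1×129 + 18×22.2 = 528.6
Vm = 25.1 · ln(4.9152) = 25.1 × (1.5923) = 39.97 mV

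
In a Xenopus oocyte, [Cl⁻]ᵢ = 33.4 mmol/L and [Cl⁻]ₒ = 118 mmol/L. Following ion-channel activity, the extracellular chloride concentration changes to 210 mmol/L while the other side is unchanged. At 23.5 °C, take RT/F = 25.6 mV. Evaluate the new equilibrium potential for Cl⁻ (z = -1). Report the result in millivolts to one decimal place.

After the shift: [Cl⁻]_out = 210, [Cl⁻]_in = 33.4 mmol/L.
E_new = (25.6/-1)·ln(210/33.4) = -25.60 · (1.8386) = -47.07 mV

-47.1 mV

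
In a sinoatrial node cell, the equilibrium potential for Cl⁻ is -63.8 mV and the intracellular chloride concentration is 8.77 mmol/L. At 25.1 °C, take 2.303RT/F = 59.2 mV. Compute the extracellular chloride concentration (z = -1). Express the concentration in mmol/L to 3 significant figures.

105 mmol/L

Nernst: E = (59.2/-1) · log₁₀([out]/[in]), so log₁₀([out]/[in]) = -63.8 × -1 / 59.2 = 1.0777.
[out]/[in] = 10^(1.0777) = 11.96.
[out] = 11.96 × 8.77 = 104.9 mmol/L.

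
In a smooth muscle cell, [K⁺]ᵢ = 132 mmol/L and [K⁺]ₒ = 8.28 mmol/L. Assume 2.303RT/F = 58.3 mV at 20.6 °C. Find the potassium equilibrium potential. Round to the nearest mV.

-70 mV

E = (58.3/z) · log₁₀([K⁺]_out/[K⁺]_in) with z = +1.
= (58.3/1) · log₁₀(8.28/132) = 58.30 · log₁₀(0.06273)
= 58.30 · (-1.2025) = -70.11 mV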